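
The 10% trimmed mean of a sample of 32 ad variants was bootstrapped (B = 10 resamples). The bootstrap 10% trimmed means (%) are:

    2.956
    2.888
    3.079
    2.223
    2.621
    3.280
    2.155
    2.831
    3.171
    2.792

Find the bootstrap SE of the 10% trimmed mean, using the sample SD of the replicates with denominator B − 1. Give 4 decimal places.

SE* = 0.3742

Bootstrap SE is the standard deviation of the 10 replicate 10% trimmed means.
Mean of replicates: (2.956 + 2.888 + 3.079 + 2.223 + 2.621 + 3.280 + 2.155 + 2.831 + 3.171 + 2.792) / 10 = 27.99600 / 10 = 2.79960
Sum of squared deviations: (+0.15640)² + (+0.08840)² + (+0.27940)² + (−0.57660)² + (−0.17860)² + (+0.48040)² + (−0.64460)² + (+0.03140)² + (+0.37140)² + (−0.00760)² = 1.25998
Variance = 1.25998 / 9 = 0.14000
SE* = √0.14000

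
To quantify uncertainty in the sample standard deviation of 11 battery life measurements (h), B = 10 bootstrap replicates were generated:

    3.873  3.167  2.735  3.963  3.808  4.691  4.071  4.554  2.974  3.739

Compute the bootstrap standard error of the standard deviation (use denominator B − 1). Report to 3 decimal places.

Bootstrap SE is the standard deviation of the 10 replicate standard deviations.
Mean of replicates: (3.873 + 3.167 + 2.735 + 3.963 + 3.808 + 4.691 + 4.071 + 4.554 + 2.974 + 3.739) / 10 = 37.5750 / 10 = 3.7575
Sum of squared deviations: (+0.1155)² + (−0.5905)² + (−1.0225)² + (+0.2055)² + (+0.0505)² + (+0.9335)² + (+0.3135)² + (+0.7965)² + (−0.7835)² + (−0.0185)² = 3.6706
Variance = 3.6706 / 9 = 0.4078
SE* = √0.4078

SE* = 0.639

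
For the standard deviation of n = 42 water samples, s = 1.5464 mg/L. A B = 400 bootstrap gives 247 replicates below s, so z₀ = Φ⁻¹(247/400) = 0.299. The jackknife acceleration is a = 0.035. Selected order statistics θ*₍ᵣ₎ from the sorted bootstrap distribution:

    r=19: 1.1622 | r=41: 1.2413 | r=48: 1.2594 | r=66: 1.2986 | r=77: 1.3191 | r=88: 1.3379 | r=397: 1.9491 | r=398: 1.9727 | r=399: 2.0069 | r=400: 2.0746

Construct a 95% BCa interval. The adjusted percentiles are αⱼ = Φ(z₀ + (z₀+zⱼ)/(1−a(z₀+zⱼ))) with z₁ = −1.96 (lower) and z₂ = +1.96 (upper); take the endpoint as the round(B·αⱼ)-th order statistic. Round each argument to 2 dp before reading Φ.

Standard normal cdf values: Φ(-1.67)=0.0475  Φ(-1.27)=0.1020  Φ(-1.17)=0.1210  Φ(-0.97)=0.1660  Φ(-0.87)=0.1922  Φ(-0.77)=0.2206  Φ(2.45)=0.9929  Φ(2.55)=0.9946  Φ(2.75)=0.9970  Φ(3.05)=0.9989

(1.2413, 2.0069)

Lower: z₀ + z₁ = 0.299 + (-1.960) = -1.661; 1 − a(z₀+z₁) = 1 − (0.035)(-1.661) = 1.0581; argument = 0.299 + (-1.661)/1.0581 = -1.2707 → -1.27.
α₁ = Φ(-1.27) = 0.1020; rank = round(400 × 0.1020) = 41; θ*₍41₎ = 1.2413.
Upper: z₀ + z₂ = 2.259; 1 − a(z₀+z₂) = 0.9209; argument = 2.7519 → 2.75; α₂ = 0.9970; rank = 399; θ*₍399₎ = 2.0069.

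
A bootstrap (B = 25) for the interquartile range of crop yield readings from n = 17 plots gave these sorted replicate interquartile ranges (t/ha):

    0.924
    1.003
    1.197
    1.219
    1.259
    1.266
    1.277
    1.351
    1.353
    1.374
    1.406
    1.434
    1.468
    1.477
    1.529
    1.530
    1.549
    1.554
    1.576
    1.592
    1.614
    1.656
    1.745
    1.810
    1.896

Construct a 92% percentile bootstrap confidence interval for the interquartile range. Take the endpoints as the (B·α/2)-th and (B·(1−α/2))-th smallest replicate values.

α = 0.08; lower rank = 25 × 0.040 = 1; upper rank = 25 × 0.960 = 24.
The 1st smallest replicate is 0.924; the 24th is 1.810.

(0.924, 1.810)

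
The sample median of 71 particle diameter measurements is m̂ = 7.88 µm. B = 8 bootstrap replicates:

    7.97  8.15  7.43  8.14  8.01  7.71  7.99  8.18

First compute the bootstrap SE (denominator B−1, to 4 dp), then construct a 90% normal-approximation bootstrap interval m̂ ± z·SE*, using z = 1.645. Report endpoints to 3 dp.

(7.457, 8.303)

Mean of replicates = 7.9475; sum of squared deviations = 0.4626; SE* = √(0.4626/7) = 0.2571
Margin = 1.645 × 0.2571 = 0.4229
Interval: 7.88 ± 0.4229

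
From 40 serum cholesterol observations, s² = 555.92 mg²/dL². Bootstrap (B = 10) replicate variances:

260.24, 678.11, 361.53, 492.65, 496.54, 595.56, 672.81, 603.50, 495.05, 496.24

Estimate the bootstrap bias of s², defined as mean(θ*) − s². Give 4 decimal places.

bias = −40.6970

mean(θ*) = (260.24 + 678.11 + 361.53 + 492.65 + 496.54 + 595.56 + 672.81 + 603.50 + 495.05 + 496.24) / 10 = 515.22300
bias = 515.22300 − 555.92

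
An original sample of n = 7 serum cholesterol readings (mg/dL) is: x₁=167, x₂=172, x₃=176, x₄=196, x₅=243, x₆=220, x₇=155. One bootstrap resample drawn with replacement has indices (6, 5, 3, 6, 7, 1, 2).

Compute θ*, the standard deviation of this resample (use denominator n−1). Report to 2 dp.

Resample values: 220, 243, 176, 220, 155, 167, 172.
Mean = 193.2857; sum of squared deviations = 6807.4286
s² = 6807.4286 / 6 = 1134.5714
s = √1134.5714 = 33.68

θ* = 33.68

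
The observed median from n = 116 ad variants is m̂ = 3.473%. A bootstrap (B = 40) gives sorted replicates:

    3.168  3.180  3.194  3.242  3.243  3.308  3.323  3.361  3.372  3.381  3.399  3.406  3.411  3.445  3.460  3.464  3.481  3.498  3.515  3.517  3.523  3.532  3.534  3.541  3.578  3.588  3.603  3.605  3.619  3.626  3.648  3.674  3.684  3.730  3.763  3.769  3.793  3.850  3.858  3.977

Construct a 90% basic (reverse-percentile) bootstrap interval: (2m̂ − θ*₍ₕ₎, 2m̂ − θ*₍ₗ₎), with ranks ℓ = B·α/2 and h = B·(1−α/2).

(3.096, 3.766)

Percentile endpoints at ranks 2 and 38: θ*₍2₎ = 3.180, θ*₍38₎ = 3.850.
Basic interval reflects these around m̂:
  lower = 2 × 3.473 − 3.850 = 3.096
  upper = 2 × 3.473 − 3.180 = 3.766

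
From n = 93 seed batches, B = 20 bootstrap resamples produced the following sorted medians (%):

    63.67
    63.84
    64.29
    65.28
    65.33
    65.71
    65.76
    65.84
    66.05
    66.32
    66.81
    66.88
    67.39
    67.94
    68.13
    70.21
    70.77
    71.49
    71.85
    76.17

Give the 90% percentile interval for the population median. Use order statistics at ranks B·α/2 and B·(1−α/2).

(63.67, 71.85)

α = 0.10; lower rank = 20 × 0.050 = 1; upper rank = 20 × 0.950 = 19.
The 1st smallest replicate is 63.67; the 19th is 71.85.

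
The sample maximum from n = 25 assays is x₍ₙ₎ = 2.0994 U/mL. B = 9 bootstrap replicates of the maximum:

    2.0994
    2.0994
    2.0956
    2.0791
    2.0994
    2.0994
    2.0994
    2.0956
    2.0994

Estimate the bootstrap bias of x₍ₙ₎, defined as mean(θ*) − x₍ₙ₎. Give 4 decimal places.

bias = −0.0031

mean(θ*) = (2.0994 + 2.0994 + 2.0956 + 2.0791 + 2.0994 + 2.0994 + 2.0994 + 2.0956 + 2.0994) / 9 = 2.09630
bias = 2.09630 − 2.0994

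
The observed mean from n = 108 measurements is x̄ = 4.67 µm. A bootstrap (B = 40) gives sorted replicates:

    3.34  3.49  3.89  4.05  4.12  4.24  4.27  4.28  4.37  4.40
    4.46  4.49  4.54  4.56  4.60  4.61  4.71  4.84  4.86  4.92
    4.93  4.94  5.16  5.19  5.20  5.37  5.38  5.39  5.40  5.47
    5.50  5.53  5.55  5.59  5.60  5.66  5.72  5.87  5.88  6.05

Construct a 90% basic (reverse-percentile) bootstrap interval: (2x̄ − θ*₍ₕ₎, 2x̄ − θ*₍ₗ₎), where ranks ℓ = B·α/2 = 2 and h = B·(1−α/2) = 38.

(3.47, 5.85)

Percentile endpoints at ranks 2 and 38: θ*₍2₎ = 3.49, θ*₍38₎ = 5.87.
Basic interval reflects these around x̄:
  lower = 2 × 4.67 − 5.87 = 3.47
  upper = 2 × 4.67 − 3.49 = 5.85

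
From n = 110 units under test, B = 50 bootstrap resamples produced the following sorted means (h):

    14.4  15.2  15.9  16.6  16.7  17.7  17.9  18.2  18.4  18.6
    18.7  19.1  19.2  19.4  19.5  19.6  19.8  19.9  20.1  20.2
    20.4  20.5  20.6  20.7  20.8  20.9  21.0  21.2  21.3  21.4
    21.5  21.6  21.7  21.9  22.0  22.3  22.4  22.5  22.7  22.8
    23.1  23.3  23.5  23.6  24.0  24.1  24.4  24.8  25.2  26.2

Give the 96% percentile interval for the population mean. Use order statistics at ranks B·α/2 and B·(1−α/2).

(14.4, 25.2)

α = 0.04; lower rank = 50 × 0.020 = 1; upper rank = 50 × 0.980 = 49.
The 1st smallest replicate is 14.4; the 49th is 25.2.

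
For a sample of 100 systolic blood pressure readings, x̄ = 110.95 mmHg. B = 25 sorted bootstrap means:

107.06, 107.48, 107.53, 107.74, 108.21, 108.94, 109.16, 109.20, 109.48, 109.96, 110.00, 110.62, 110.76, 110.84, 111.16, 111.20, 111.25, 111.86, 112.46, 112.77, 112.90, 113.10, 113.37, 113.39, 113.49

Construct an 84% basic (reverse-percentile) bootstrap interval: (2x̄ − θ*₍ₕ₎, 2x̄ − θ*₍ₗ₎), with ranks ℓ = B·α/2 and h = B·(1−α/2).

Percentile endpoints at ranks 2 and 23: θ*₍2₎ = 107.48, θ*₍23₎ = 113.37.
Basic interval reflects these around x̄:
  lower = 2 × 110.95 − 113.37 = 108.53
  upper = 2 × 110.95 − 107.48 = 114.42

(108.53, 114.42)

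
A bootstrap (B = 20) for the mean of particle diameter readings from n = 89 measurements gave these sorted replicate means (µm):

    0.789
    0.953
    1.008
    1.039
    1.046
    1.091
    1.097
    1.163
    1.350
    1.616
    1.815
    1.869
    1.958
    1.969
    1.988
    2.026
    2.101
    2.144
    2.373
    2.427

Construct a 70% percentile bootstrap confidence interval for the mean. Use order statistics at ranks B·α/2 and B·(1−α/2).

(1.008, 2.101)

α = 0.30; lower rank = 20 × 0.150 = 3; upper rank = 20 × 0.850 = 17.
The 3rd smallest replicate is 1.008; the 17th is 2.101.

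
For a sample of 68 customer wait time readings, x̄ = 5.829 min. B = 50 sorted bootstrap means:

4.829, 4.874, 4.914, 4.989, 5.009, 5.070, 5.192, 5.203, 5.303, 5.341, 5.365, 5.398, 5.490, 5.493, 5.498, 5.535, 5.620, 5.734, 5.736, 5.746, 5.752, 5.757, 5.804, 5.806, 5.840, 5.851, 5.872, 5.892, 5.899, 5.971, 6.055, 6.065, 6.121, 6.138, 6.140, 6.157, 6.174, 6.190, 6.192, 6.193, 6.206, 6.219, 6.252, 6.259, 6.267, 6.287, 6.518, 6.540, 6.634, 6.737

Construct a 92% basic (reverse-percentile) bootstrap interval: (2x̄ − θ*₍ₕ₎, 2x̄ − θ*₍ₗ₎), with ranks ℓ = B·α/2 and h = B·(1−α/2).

(5.118, 6.784)

Percentile endpoints at ranks 2 and 48: θ*₍2₎ = 4.874, θ*₍48₎ = 6.540.
Basic interval reflects these around x̄:
  lower = 2 × 5.829 − 6.540 = 5.118
  upper = 2 × 5.829 − 4.874 = 6.784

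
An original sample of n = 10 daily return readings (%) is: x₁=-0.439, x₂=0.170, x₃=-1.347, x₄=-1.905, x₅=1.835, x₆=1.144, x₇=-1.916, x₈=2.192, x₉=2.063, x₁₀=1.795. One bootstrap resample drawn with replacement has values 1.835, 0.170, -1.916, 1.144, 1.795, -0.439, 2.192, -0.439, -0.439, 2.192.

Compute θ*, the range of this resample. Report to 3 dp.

θ* = 4.108

Range = 2.192 − -1.916 = 4.108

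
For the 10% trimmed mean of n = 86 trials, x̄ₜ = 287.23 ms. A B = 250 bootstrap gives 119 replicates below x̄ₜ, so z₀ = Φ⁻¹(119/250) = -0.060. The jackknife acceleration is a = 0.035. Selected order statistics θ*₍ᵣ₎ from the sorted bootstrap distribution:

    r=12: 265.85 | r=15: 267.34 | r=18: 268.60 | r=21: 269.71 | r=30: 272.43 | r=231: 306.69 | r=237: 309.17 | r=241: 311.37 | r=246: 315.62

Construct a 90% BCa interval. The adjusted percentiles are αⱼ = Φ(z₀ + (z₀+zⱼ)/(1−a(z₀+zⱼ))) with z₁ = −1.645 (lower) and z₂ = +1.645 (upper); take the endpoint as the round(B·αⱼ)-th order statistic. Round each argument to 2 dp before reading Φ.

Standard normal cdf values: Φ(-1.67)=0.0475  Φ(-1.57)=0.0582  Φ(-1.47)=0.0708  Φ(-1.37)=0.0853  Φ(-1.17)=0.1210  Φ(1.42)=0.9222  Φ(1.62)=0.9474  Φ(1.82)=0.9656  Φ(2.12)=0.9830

Lower: z₀ + z₁ = -0.060 + (-1.645) = -1.705; 1 − a(z₀+z₁) = 1 − (0.035)(-1.705) = 1.0597; argument = -0.060 + (-1.705)/1.0597 = -1.6690 → -1.67.
α₁ = Φ(-1.67) = 0.0475; rank = round(250 × 0.0475) = 12; θ*₍12₎ = 265.85.
Upper: z₀ + z₂ = 1.585; 1 − a(z₀+z₂) = 0.9445; argument = 1.6181 → 1.62; α₂ = 0.9474; rank = 237; θ*₍237₎ = 309.17.

(265.85, 309.17)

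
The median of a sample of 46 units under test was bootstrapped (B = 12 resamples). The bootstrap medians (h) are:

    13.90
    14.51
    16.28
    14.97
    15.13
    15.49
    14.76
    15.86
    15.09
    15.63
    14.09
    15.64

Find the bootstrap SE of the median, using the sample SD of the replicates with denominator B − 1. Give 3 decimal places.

Bootstrap SE is the standard deviation of the 12 replicate medians.
Mean of replicates: (13.90 + 14.51 + 16.28 + 14.97 + 15.13 + 15.49 + 14.76 + 15.86 + 15.09 + 15.63 + 14.09 + 15.64) / 12 = 181.3500 / 12 = 15.1125
Sum of squared deviations: (−1.2125)² + (−0.6025)² + (+1.1675)² + (−0.1425)² + (+0.0175)² + (+0.3775)² + (−0.3525)² + (+0.7475)² + (−0.0225)² + (+0.5175)² + (−1.0225)² + (+0.5275)² = 5.6344
Variance = 5.6344 / 11 = 0.5122
SE* = √0.5122

SE* = 0.716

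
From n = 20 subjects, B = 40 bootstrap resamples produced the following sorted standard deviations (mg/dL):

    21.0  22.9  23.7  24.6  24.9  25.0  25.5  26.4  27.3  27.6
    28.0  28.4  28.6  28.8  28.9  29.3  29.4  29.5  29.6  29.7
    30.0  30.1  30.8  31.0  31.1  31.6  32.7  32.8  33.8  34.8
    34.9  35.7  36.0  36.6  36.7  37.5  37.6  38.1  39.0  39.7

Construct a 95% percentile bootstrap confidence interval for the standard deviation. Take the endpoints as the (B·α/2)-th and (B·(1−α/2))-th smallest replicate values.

(21.0, 39.0)

α = 0.05; lower rank = 40 × 0.025 = 1; upper rank = 40 × 0.975 = 39.
The 1st smallest replicate is 21.0; the 39th is 39.0.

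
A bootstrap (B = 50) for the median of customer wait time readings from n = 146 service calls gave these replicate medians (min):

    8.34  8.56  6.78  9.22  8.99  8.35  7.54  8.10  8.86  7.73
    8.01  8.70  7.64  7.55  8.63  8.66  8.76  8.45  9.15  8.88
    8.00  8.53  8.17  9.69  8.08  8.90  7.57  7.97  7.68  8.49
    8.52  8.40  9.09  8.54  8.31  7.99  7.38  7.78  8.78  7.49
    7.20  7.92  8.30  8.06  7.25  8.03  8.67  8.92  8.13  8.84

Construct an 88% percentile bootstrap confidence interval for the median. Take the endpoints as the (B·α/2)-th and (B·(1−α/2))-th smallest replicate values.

Sorted replicates: 6.78, 7.20, 7.25, 7.38, 7.49, 7.54, 7.55, 7.57, 7.64, 7.68, 7.73, 7.78, 7.92, 7.97, 7.99, 8.00, 8.01, 8.03, 8.06, 8.08, 8.10, 8.13, 8.17, 8.30, 8.31, 8.34, 8.35, 8.40, 8.45, 8.49, 8.52, 8.53, 8.54, 8.56, 8.63, 8.66, 8.67, 8.70, 8.76, 8.78, 8.84, 8.86, 8.88, 8.90, 8.92, 8.99, 9.09, 9.15, 9.22, 9.69
α = 0.12; lower rank = 50 × 0.060 = 3; upper rank = 50 × 0.940 = 47.
The 3rd smallest replicate is 7.25; the 47th is 9.09.

(7.25, 9.09)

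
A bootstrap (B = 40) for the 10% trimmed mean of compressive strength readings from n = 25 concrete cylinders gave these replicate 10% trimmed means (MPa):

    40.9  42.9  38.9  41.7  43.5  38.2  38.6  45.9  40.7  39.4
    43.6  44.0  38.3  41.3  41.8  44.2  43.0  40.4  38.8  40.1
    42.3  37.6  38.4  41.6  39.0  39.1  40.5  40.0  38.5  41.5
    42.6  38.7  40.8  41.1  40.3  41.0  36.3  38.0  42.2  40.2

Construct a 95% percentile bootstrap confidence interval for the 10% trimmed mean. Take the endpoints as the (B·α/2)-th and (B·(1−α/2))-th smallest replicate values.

(36.3, 44.2)

Sorted replicates: 36.3, 37.6, 38.0, 38.2, 38.3, 38.4, 38.5, 38.6, 38.7, 38.8, 38.9, 39.0, 39.1, 39.4, 40.0, 40.1, 40.2, 40.3, 40.4, 40.5, 40.7, 40.8, 40.9, 41.0, 41.1, 41.3, 41.5, 41.6, 41.7, 41.8, 42.2, 42.3, 42.6, 42.9, 43.0, 43.5, 43.6, 44.0, 44.2, 45.9
α = 0.05; lower rank = 40 × 0.025 = 1; upper rank = 40 × 0.975 = 39.
The 1st smallest replicate is 36.3; the 39th is 44.2.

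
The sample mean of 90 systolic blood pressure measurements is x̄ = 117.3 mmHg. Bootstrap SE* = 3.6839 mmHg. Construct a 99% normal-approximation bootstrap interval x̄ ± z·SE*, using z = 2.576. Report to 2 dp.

Margin = 2.576 × 3.6839 = 9.490
Interval: 117.3 ± 9.490

(107.81, 126.79)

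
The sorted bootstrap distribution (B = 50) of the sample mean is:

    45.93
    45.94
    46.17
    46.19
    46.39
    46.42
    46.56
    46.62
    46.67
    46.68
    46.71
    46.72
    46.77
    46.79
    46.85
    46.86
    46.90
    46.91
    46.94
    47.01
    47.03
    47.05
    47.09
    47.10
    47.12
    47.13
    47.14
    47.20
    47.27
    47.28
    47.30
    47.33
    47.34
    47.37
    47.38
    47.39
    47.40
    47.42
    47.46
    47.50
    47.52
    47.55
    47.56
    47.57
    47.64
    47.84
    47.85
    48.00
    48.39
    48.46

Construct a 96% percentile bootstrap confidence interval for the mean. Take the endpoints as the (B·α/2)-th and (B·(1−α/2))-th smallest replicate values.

(45.93, 48.39)

α = 0.04; lower rank = 50 × 0.020 = 1; upper rank = 50 × 0.980 = 49.
The 1st smallest replicate is 45.93; the 49th is 48.39.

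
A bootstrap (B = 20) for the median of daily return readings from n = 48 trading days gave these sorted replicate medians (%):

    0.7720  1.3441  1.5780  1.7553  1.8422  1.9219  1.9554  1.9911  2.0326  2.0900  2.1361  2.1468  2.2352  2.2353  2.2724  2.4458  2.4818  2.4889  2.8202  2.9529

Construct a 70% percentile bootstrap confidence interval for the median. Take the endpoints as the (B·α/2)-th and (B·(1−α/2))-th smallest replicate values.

(1.5780, 2.4818)

α = 0.30; lower rank = 20 × 0.150 = 3; upper rank = 20 × 0.850 = 17.
The 3rd smallest replicate is 1.5780; the 17th is 2.4818.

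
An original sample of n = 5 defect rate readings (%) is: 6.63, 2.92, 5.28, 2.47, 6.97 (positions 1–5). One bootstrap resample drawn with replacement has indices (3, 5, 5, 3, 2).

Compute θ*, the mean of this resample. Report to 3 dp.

Resample values: 5.28, 6.97, 6.97, 5.28, 2.92.
Mean = (5.28 + 6.97 + 6.97 + 5.28 + 2.92) / 5 = 27.420 / 5 = 5.484

θ* = 5.484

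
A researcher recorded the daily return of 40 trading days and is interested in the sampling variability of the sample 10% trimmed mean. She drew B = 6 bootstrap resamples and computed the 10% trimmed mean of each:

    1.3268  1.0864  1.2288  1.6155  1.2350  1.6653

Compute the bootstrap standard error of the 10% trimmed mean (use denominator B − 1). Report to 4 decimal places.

SE* = 0.2312

Bootstrap SE is the standard deviation of the 6 replicate 10% trimmed means.
Mean of replicates: (1.3268 + 1.0864 + 1.2288 + 1.6155 + 1.2350 + 1.6653) / 6 = 8.15780 / 6 = 1.35963
Sum of squared deviations: (−0.03283)² + (−0.27323)² + (−0.13083)² + (+0.25587)² + (−0.12463)² + (+0.30567)² = 0.26729
Variance = 0.26729 / 5 = 0.05346
SE* = √0.05346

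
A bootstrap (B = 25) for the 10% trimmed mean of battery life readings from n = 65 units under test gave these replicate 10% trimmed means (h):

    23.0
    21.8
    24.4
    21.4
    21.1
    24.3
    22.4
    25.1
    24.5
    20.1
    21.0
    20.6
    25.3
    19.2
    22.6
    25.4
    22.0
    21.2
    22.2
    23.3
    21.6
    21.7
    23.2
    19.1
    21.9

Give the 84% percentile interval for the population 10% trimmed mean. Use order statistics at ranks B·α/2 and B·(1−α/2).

Sorted replicates: 19.1, 19.2, 20.1, 20.6, 21.0, 21.1, 21.2, 21.4, 21.6, 21.7, 21.8, 21.9, 22.0, 22.2, 22.4, 22.6, 23.0, 23.2, 23.3, 24.3, 24.4, 24.5, 25.1, 25.3, 25.4
α = 0.16; lower rank = 25 × 0.080 = 2; upper rank = 25 × 0.920 = 23.
The 2nd smallest replicate is 19.2; the 23rd is 25.1.

(19.2, 25.1)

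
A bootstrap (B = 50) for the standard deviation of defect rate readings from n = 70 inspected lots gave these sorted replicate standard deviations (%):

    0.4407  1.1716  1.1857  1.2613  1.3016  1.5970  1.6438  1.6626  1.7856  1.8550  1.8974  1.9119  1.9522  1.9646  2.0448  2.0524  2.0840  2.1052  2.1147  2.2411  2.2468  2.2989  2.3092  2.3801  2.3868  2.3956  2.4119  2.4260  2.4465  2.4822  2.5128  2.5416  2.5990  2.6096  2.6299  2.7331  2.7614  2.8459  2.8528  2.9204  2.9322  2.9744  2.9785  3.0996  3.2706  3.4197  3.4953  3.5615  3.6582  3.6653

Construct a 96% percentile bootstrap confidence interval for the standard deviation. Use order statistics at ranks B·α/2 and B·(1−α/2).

(0.4407, 3.6582)

α = 0.04; lower rank = 50 × 0.020 = 1; upper rank = 50 × 0.980 = 49.
The 1st smallest replicate is 0.4407; the 49th is 3.6582.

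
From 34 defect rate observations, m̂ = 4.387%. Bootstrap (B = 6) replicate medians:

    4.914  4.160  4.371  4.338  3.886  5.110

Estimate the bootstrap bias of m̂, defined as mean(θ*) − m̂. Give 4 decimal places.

mean(θ*) = (4.914 + 4.160 + 4.371 + 4.338 + 3.886 + 5.110) / 6 = 4.46317
bias = 4.46317 − 4.387

bias = +0.0762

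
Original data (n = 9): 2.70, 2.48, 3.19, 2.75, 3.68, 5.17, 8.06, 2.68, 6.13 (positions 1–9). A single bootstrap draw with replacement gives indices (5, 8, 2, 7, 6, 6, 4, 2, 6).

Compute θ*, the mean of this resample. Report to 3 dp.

θ* = 4.182

Resample values: 3.68, 2.68, 2.48, 8.06, 5.17, 5.17, 2.75, 2.48, 5.17.
Mean = (3.68 + 2.68 + 2.48 + 8.06 + 5.17 + 5.17 + 2.75 + 2.48 + 5.17) / 9 = 37.640 / 9 = 4.182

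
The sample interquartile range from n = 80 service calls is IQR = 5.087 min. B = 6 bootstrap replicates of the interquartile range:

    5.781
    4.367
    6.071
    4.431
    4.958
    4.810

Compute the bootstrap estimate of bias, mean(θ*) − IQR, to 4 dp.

bias = −0.0173

mean(θ*) = (5.781 + 4.367 + 6.071 + 4.431 + 4.958 + 4.810) / 6 = 5.06967
bias = 5.06967 − 5.087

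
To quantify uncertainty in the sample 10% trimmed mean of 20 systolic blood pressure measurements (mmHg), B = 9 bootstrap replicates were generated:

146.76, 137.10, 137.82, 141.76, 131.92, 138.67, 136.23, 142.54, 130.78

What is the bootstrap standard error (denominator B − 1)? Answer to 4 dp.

SE* = 5.0588

Bootstrap SE is the standard deviation of the 9 replicate 10% trimmed means.
Mean of replicates: (146.76 + 137.10 + 137.82 + 141.76 + 131.92 + 138.67 + 136.23 + 142.54 + 130.78) / 9 = 1243.58000 / 9 = 138.17556
Sum of squared deviations: (+8.58444)² + (−1.07556)² + (−0.35556)² + (+3.58444)² + (−6.25556)² + (+0.49444)² + (−1.94556)² + (+4.36444)² + (−7.39556)² = 204.72842
Variance = 204.72842 / 8 = 25.59105
SE* = √25.59105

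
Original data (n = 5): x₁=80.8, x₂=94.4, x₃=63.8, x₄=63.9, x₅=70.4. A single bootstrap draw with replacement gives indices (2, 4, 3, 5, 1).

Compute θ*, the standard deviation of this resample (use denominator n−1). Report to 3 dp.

θ* = 13.031

Resample values: 94.4, 63.9, 63.8, 70.4, 80.8.
Mean = 74.6600; sum of squared deviations = 679.2320
s² = 679.2320 / 4 = 169.8080
s = √169.8080 = 13.031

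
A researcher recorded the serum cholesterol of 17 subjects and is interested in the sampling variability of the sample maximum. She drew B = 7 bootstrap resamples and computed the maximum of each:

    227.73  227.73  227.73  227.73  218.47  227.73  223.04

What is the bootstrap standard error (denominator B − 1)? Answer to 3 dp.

Bootstrap SE is the standard deviation of the 7 replicate maximums.
Mean of replicates: (227.73 + 227.73 + 227.73 + 227.73 + 218.47 + 227.73 + 223.04) / 7 = 1580.1600 / 7 = 225.7371
Sum of squared deviations: (+1.9929)² + (+1.9929)² + (+1.9929)² + (+1.9929)² + (−7.2671)² + (+1.9929)² + (−2.6971)² = 79.9433
Variance = 79.9433 / 6 = 13.3239
SE* = √13.3239

SE* = 3.650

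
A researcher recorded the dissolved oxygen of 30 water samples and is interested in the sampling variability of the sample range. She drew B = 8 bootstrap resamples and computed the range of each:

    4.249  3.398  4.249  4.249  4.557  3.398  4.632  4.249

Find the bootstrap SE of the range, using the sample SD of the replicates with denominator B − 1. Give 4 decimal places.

SE* = 0.4724

Bootstrap SE is the standard deviation of the 8 replicate ranges.
Mean of replicates: (4.249 + 3.398 + 4.249 + 4.249 + 4.557 + 3.398 + 4.632 + 4.249) / 8 = 32.98100 / 8 = 4.12263
Sum of squared deviations: (+0.12637)² + (−0.72463)² + (+0.12637)² + (+0.12637)² + (+0.43438)² + (−0.72463)² + (+0.50937)² + (+0.12637)² = 1.56219
Variance = 1.56219 / 7 = 0.22317
SE* = √0.22317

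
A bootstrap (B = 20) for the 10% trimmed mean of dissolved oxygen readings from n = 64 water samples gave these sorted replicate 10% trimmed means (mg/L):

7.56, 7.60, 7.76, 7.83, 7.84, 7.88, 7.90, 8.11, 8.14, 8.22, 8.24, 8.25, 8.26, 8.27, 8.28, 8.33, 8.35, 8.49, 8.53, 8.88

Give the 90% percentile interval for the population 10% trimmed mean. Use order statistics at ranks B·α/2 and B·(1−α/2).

α = 0.10; lower rank = 20 × 0.050 = 1; upper rank = 20 × 0.950 = 19.
The 1st smallest replicate is 7.56; the 19th is 8.53.

(7.56, 8.53)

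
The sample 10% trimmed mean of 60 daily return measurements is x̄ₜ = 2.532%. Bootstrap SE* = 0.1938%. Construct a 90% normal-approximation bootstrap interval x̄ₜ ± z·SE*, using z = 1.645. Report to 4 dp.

(2.2132, 2.8508)

Margin = 1.645 × 0.1938 = 0.31880
Interval: 2.532 ± 0.31880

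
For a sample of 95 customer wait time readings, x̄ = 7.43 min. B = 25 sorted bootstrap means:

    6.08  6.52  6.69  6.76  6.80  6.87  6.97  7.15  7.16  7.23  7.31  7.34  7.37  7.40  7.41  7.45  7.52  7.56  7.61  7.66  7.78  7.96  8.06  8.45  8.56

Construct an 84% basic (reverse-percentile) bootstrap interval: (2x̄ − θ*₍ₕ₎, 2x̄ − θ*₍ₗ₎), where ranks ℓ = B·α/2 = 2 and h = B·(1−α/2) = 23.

Percentile endpoints at ranks 2 and 23: θ*₍2₎ = 6.52, θ*₍23₎ = 8.06.
Basic interval reflects these around x̄:
  lower = 2 × 7.43 − 8.06 = 6.80
  upper = 2 × 7.43 − 6.52 = 8.34

(6.80, 8.34)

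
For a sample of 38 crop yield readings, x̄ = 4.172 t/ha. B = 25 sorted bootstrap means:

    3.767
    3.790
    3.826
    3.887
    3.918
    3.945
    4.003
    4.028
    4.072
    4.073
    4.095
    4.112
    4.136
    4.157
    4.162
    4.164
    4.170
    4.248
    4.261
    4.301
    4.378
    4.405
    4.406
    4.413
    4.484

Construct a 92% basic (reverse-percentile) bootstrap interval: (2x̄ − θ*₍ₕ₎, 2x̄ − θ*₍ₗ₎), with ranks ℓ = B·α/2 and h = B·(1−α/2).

Percentile endpoints at ranks 1 and 24: θ*₍1₎ = 3.767, θ*₍24₎ = 4.413.
Basic interval reflects these around x̄:
  lower = 2 × 4.172 − 4.413 = 3.931
  upper = 2 × 4.172 − 3.767 = 4.577

(3.931, 4.577)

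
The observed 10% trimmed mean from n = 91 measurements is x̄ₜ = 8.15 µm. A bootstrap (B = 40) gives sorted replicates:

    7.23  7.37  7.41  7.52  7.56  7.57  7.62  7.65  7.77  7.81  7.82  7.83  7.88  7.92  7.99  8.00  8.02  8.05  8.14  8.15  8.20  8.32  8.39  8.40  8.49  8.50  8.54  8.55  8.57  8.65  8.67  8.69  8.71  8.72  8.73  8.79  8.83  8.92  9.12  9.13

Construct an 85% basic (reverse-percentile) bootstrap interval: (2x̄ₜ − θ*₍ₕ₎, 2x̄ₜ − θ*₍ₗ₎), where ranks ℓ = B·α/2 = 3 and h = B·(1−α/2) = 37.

Percentile endpoints at ranks 3 and 37: θ*₍3₎ = 7.41, θ*₍37₎ = 8.83.
Basic interval reflects these around x̄ₜ:
  lower = 2 × 8.15 − 8.83 = 7.47
  upper = 2 × 8.15 − 7.41 = 8.89

(7.47, 8.89)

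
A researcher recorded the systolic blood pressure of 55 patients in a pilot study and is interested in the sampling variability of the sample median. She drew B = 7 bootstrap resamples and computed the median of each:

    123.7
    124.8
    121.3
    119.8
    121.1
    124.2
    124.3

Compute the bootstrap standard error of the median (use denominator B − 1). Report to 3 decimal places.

SE* = 1.964

Bootstrap SE is the standard deviation of the 7 replicate medians.
Mean of replicates: (123.7 + 124.8 + 121.3 + 119.8 + 121.1 + 124.2 + 124.3) / 7 = 859.2000 / 7 = 122.7429
Sum of squared deviations: (+0.9571)² + (+2.0571)² + (−1.4429)² + (−2.9429)² + (−1.6429)² + (+1.4571)² + (+1.5571)² = 23.1371
Variance = 23.1371 / 6 = 3.8562
SE* = √3.8562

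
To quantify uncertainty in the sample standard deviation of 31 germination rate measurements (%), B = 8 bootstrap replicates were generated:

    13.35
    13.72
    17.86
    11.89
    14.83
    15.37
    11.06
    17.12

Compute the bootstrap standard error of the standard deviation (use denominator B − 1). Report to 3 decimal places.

SE* = 2.376

Bootstrap SE is the standard deviation of the 8 replicate standard deviations.
Mean of replicates: (13.35 + 13.72 + 17.86 + 11.89 + 14.83 + 15.37 + 11.06 + 17.12) / 8 = 115.2000 / 8 = 14.4000
Sum of squared deviations: (−1.0500)² + (−0.6800)² + (+3.4600)² + (−2.5100)² + (+0.4300)² + (+0.9700)² + (−3.3400)² + (+2.7200)² = 39.5164
Variance = 39.5164 / 7 = 5.6452
SE* = √5.6452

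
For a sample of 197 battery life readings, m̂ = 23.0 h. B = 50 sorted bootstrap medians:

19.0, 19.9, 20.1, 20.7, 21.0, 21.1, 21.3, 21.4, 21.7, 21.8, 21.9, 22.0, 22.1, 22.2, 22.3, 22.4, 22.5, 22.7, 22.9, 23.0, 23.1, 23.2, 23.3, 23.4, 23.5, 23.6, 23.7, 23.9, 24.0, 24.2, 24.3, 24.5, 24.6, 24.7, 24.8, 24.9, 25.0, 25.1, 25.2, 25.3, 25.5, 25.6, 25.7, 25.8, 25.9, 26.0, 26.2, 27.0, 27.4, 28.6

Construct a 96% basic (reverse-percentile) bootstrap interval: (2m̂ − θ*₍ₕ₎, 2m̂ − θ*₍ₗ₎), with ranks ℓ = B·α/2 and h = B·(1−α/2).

Percentile endpoints at ranks 1 and 49: θ*₍1₎ = 19.0, θ*₍49₎ = 27.4.
Basic interval reflects these around m̂:
  lower = 2 × 23.0 − 27.4 = 18.6
  upper = 2 × 23.0 − 19.0 = 27.0

(18.6, 27.0)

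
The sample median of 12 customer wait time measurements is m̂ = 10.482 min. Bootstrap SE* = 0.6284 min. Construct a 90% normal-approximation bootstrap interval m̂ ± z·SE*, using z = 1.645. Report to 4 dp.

(9.4483, 11.5157)

Margin = 1.645 × 0.6284 = 1.03372
Interval: 10.482 ± 1.03372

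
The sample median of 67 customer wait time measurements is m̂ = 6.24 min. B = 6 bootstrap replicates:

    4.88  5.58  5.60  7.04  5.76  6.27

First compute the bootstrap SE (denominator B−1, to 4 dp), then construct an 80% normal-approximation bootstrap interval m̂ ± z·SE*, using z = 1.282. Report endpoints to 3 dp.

Mean of replicates = 5.8550; sum of squared deviations = 2.6768; SE* = √(2.6768/5) = 0.7317
Margin = 1.282 × 0.7317 = 0.9380
Interval: 6.24 ± 0.9380

(5.302, 7.178)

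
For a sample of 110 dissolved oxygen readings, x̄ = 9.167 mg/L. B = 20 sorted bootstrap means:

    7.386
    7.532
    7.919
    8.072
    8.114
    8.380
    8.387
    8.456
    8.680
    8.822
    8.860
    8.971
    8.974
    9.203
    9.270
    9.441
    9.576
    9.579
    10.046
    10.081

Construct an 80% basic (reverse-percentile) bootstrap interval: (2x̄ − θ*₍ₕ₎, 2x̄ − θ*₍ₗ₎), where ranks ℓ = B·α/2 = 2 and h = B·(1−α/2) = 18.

Percentile endpoints at ranks 2 and 18: θ*₍2₎ = 7.532, θ*₍18₎ = 9.579.
Basic interval reflects these around x̄:
  lower = 2 × 9.167 − 9.579 = 8.755
  upper = 2 × 9.167 − 7.532 = 10.802

(8.755, 10.802)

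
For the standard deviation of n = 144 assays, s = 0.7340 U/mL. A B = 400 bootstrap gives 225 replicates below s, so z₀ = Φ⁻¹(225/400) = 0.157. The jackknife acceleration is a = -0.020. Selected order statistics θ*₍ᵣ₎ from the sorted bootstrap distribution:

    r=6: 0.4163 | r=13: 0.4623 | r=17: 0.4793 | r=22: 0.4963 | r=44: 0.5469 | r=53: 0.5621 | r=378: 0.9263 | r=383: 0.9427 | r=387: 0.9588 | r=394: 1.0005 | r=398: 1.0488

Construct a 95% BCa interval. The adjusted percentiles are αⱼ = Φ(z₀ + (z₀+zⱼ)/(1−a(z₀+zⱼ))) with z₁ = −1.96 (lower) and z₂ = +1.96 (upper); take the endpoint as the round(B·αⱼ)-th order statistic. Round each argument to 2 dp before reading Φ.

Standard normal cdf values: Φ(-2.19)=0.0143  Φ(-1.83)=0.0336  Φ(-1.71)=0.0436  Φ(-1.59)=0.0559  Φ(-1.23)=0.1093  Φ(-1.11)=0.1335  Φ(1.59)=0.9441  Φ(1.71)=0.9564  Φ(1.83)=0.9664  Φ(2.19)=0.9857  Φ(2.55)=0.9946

Lower: z₀ + z₁ = 0.157 + (-1.960) = -1.803; 1 − a(z₀+z₁) = 1 − (-0.020)(-1.803) = 0.9639; argument = 0.157 + (-1.803)/0.9639 = -1.7134 → -1.71.
α₁ = Φ(-1.71) = 0.0436; rank = round(400 × 0.0436) = 17; θ*₍17₎ = 0.4793.
Upper: z₀ + z₂ = 2.117; 1 − a(z₀+z₂) = 1.0423; argument = 2.1880 → 2.19; α₂ = 0.9857; rank = 394; θ*₍394₎ = 1.0005.

(0.4793, 1.0005)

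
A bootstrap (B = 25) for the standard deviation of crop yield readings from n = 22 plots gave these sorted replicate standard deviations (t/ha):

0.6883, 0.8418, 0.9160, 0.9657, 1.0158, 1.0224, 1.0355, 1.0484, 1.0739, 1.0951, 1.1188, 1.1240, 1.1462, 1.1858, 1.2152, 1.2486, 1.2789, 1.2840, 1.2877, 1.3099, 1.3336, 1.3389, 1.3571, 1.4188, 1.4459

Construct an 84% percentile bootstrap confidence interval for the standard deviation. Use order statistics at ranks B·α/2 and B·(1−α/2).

α = 0.16; lower rank = 25 × 0.080 = 2; upper rank = 25 × 0.920 = 23.
The 2nd smallest replicate is 0.8418; the 23rd is 1.3571.

(0.8418, 1.3571)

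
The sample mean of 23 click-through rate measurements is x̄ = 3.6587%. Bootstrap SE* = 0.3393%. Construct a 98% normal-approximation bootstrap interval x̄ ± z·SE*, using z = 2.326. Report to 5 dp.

(2.86949, 4.44791)

Margin = 2.326 × 0.3393 = 0.789212
Interval: 3.6587 ± 0.789212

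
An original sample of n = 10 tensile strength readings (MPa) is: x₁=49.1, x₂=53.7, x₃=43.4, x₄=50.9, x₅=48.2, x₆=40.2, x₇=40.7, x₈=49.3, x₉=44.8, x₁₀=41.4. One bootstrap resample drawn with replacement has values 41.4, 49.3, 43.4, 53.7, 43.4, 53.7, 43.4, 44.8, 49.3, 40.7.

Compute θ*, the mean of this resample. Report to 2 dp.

θ* = 46.31

Mean = (41.4 + 49.3 + 43.4 + 53.7 + 43.4 + 53.7 + 43.4 + 44.8 + 49.3 + 40.7) / 10 = 463.10 / 10 = 46.31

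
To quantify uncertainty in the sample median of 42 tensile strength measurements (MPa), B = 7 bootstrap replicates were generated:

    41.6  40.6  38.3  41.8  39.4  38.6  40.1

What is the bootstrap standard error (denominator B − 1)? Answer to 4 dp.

SE* = 1.3758

Bootstrap SE is the standard deviation of the 7 replicate medians.
Mean of replicates: (41.6 + 40.6 + 38.3 + 41.8 + 39.4 + 38.6 + 40.1) / 7 = 280.40000 / 7 = 40.05714
Sum of squared deviations: (+1.54286)² + (+0.54286)² + (−1.75714)² + (+1.74286)² + (−0.65714)² + (−1.45714)² + (+0.04286)² = 11.35714
Variance = 11.35714 / 6 = 1.89286
SE* = √1.89286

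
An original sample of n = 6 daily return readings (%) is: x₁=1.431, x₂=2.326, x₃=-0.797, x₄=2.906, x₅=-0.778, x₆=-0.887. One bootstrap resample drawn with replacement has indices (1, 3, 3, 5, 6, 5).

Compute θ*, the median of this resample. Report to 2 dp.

Resample values: 1.431, -0.797, -0.797, -0.778, -0.887, -0.778.
Sorted: -0.887, -0.797, -0.797, -0.778, -0.778, 1.431
Median = average of the two middle values = -0.79

θ* = -0.79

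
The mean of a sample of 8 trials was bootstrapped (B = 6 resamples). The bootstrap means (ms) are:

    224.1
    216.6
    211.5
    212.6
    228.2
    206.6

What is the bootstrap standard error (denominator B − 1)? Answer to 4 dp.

SE* = 8.1587

Bootstrap SE is the standard deviation of the 6 replicate means.
Mean of replicates: (224.1 + 216.6 + 211.5 + 212.6 + 228.2 + 206.6) / 6 = 1299.60000 / 6 = 216.60000
Sum of squared deviations: (+7.50000)² + (+0.00000)² + (−5.10000)² + (−4.00000)² + (+11.60000)² + (−10.00000)² = 332.82000
Variance = 332.82000 / 5 = 66.56400
SE* = √66.56400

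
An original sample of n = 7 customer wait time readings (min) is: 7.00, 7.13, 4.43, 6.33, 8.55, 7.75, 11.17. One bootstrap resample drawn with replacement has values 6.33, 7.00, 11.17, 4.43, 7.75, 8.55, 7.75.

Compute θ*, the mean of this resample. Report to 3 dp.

Mean = (6.33 + 7.00 + 11.17 + 4.43 + 7.75 + 8.55 + 7.75) / 7 = 52.980 / 7 = 7.569

θ* = 7.569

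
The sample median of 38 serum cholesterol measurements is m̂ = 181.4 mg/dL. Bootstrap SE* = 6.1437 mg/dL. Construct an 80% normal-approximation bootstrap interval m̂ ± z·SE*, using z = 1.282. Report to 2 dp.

Margin = 1.282 × 6.1437 = 7.876
Interval: 181.4 ± 7.876

(173.52, 189.28)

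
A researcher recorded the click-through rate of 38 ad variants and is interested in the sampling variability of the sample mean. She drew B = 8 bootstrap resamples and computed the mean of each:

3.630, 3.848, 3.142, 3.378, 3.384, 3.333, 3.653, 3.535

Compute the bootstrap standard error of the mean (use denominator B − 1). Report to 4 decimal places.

Bootstrap SE is the standard deviation of the 8 replicate means.
Mean of replicates: (3.630 + 3.848 + 3.142 + 3.378 + 3.384 + 3.333 + 3.653 + 3.535) / 8 = 27.90300 / 8 = 3.48787
Sum of squared deviations: (+0.14213)² + (+0.36013)² + (−0.34587)² + (−0.10987)² + (−0.10387)² + (−0.15487)² + (+0.16513)² + (+0.04713)² = 0.34585
Variance = 0.34585 / 7 = 0.04941
SE* = √0.04941

SE* = 0.2223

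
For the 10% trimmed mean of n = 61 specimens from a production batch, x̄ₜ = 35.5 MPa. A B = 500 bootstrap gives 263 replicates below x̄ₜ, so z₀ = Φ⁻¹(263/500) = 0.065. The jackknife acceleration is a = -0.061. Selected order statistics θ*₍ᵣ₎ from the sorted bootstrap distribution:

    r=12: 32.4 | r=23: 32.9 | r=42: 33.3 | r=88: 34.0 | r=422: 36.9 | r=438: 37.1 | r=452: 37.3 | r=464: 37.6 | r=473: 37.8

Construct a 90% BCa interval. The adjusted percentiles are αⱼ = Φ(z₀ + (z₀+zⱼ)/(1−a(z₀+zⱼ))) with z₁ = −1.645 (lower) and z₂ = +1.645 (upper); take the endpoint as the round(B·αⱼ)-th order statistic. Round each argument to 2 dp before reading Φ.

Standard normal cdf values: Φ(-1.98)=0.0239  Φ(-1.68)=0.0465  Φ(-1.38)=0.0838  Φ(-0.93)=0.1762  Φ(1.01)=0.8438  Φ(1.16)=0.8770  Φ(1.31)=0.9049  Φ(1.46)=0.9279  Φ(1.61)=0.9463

Lower: z₀ + z₁ = 0.065 + (-1.645) = -1.580; 1 − a(z₀+z₁) = 1 − (-0.061)(-1.580) = 0.9036; argument = 0.065 + (-1.580)/0.9036 = -1.6835 → -1.68.
α₁ = Φ(-1.68) = 0.0465; rank = round(500 × 0.0465) = 23; θ*₍23₎ = 32.9.
Upper: z₀ + z₂ = 1.710; 1 − a(z₀+z₂) = 1.1043; argument = 1.6135 → 1.61; α₂ = 0.9463; rank = 473; θ*₍473₎ = 37.8.

(32.9, 37.8)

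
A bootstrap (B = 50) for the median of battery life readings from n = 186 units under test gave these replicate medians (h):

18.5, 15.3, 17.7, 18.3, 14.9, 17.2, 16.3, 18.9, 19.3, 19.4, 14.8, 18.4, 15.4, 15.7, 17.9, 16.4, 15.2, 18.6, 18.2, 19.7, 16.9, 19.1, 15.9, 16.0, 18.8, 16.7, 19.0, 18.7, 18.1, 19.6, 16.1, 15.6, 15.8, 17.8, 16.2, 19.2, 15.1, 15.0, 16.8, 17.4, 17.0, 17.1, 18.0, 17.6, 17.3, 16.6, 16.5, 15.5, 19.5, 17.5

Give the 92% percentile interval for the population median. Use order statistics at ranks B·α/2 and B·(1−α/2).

Sorted replicates: 14.8, 14.9, 15.0, 15.1, 15.2, 15.3, 15.4, 15.5, 15.6, 15.7, 15.8, 15.9, 16.0, 16.1, 16.2, 16.3, 16.4, 16.5, 16.6, 16.7, 16.8, 16.9, 17.0, 17.1, 17.2, 17.3, 17.4, 17.5, 17.6, 17.7, 17.8, 17.9, 18.0, 18.1, 18.2, 18.3, 18.4, 18.5, 18.6, 18.7, 18.8, 18.9, 19.0, 19.1, 19.2, 19.3, 19.4, 19.5, 19.6, 19.7
α = 0.08; lower rank = 50 × 0.040 = 2; upper rank = 50 × 0.960 = 48.
The 2nd smallest replicate is 14.9; the 48th is 19.5.

(14.9, 19.5)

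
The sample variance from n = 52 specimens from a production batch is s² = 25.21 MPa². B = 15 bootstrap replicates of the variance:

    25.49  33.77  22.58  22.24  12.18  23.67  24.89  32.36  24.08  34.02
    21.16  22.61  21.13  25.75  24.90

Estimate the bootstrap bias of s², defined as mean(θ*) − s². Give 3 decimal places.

bias = −0.488

mean(θ*) = (25.49 + 33.77 + 22.58 + 22.24 + 12.18 + 23.67 + 24.89 + 32.36 + 24.08 + 34.02 + 21.16 + 22.61 + 21.13 + 25.75 + 24.90) / 15 = 24.7220
bias = 24.7220 − 25.21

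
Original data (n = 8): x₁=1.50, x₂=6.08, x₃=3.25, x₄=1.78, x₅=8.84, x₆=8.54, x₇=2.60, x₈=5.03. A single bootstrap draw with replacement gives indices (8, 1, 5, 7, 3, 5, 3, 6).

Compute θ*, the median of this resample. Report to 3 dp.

Resample values: 5.03, 1.50, 8.84, 2.60, 3.25, 8.84, 3.25, 8.54.
Sorted: 1.50, 2.60, 3.25, 3.25, 5.03, 8.54, 8.84, 8.84
Median = average of the two middle values = 4.140

θ* = 4.140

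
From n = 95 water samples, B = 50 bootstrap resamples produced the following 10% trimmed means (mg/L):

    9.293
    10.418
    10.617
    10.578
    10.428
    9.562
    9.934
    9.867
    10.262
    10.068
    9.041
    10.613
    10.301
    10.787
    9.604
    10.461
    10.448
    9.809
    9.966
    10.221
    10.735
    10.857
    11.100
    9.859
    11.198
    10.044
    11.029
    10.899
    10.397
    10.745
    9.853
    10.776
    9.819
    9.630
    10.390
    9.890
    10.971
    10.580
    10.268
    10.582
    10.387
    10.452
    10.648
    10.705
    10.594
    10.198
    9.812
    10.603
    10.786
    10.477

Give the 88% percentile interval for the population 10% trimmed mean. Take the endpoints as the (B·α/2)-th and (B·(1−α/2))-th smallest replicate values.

(9.562, 10.971)

Sorted replicates: 9.041, 9.293, 9.562, 9.604, 9.630, 9.809, 9.812, 9.819, 9.853, 9.859, 9.867, 9.890, 9.934, 9.966, 10.044, 10.068, 10.198, 10.221, 10.262, 10.268, 10.301, 10.387, 10.390, 10.397, 10.418, 10.428, 10.448, 10.452, 10.461, 10.477, 10.578, 10.580, 10.582, 10.594, 10.603, 10.613, 10.617, 10.648, 10.705, 10.735, 10.745, 10.776, 10.786, 10.787, 10.857, 10.899, 10.971, 11.029, 11.100, 11.198
α = 0.12; lower rank = 50 × 0.060 = 3; upper rank = 50 × 0.940 = 47.
The 3rd smallest replicate is 9.562; the 47th is 10.971.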